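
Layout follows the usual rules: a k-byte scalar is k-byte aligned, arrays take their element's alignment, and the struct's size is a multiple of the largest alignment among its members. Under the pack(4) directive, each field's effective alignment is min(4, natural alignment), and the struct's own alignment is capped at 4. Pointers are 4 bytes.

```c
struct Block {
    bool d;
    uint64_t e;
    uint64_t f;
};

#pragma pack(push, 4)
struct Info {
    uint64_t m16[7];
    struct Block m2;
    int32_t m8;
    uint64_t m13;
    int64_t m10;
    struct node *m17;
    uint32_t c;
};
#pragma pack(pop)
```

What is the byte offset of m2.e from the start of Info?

64

Block: d at 0 (size 1, align 1) → ends 1; pad 7 to align 8 for e; e at 8 (size 8, align 8) → ends 16; f at 16 (size 8, align 8) → ends 24; total 24 bytes, alignment 8
m16 at 0 (size 56, align 4) → ends 56
m2 at 56 (size 24, align 4) → ends 80
within Block: e at 8
56 + 8 = 64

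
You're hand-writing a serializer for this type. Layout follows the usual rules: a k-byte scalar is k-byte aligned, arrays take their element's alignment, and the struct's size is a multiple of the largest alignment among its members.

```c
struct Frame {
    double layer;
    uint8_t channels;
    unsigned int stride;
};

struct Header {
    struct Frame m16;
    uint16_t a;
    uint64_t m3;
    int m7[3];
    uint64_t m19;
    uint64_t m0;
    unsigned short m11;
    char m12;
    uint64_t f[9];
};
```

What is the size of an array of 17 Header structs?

Frame: 0..8  layer  (8B, 8-aligned); 8..9  channels  (1B, 1-aligned); 9..12  -- padding (3B); 12..16  stride  (4B, 4-aligned); sizeof = 16, alignof = 8
0..16  m16  (16B, 8-aligned)
16..18  a  (2B, 2-aligned)
18..24  -- padding (6B)
24..32  m3  (8B, 8-aligned)
32..44  m7  (12B, 4-aligned)
44..48  -- padding (4B)
48..56  m19  (8B, 8-aligned)
56..64  m0  (8B, 8-aligned)
64..66  m11  (2B, 2-aligned)
66..67  m12  (1B, 1-aligned)
67..72  -- padding (5B)
72..144  f  (72B, 8-aligned)
sizeof = 144, alignof = 8
array of 17: 17 × 144 = 2448

2448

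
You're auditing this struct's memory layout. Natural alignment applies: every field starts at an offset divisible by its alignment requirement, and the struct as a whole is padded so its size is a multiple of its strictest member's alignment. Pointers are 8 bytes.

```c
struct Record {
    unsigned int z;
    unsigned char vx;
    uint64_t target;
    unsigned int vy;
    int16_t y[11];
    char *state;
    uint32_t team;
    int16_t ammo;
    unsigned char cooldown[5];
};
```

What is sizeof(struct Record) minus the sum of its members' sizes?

z at 0 (size 4, align 4) → ends 4
vx at 4 (size 1, align 1) → ends 5
pad 3 to align 8 for target
target at 8 (size 8, align 8) → ends 16
vy at 16 (size 4, align 4) → ends 20
y at 20 (size 22, align 2) → ends 42
pad 6 to align 8 for state
state at 48 (size 8, align 8) → ends 56
team at 56 (size 4, align 4) → ends 60
ammo at 60 (size 2, align 2) → ends 62
cooldown at 62 (size 5, align 1) → ends 67
tail pad 5 to reach multiple of 8
total 72 bytes, alignment 8
data bytes 58, size 72 → padding 14

14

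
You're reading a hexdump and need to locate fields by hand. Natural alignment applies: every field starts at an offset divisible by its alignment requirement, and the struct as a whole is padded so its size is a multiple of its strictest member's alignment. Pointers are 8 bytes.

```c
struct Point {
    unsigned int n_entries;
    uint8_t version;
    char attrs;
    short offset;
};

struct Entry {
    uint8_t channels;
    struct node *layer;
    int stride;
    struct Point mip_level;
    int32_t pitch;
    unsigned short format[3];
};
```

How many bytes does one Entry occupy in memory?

Point: 0..4  n_entries  (4B, 4-aligned); 4..5  version  (1B, 1-aligned); 5..6  attrs  (1B, 1-aligned); 6..8  offset  (2B, 2-aligned); sizeof = 8, alignof = 4
0..1  channels  (1B, 1-aligned)
1..8  -- padding (7B)
8..16  layer  (8B, 8-aligned)
16..20  stride  (4B, 4-aligned)
20..28  mip_level  (8B, 4-aligned)
28..32  pitch  (4B, 4-aligned)
32..38  format  (6B, 2-aligned)
38..40  -- tail padding (2B)
sizeof = 40, alignof = 8

40 bytes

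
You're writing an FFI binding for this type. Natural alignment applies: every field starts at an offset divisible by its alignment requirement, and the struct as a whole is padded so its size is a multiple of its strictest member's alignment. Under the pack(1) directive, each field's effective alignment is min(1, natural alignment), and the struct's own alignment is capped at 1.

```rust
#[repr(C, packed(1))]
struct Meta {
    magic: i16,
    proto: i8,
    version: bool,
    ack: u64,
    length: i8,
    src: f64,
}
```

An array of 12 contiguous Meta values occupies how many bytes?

0..2  magic  (2B, 1-aligned)
2..3  proto  (1B, 1-aligned)
3..4  version  (1B, 1-aligned)
4..12  ack  (8B, 1-aligned)
12..13  length  (1B, 1-aligned)
13..21  src  (8B, 1-aligned)
sizeof = 21, alignof = 1
array of 12: 12 × 21 = 252

252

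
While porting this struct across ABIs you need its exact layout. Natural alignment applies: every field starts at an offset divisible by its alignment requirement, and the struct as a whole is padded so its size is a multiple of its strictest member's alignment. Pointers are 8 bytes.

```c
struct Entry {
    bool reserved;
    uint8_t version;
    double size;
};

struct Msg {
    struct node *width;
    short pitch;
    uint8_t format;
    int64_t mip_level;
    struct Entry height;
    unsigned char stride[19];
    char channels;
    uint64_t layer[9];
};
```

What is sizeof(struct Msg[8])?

Entry: @0: reserved [1B, align 1] → 1; @1: version [1B, align 1] → 2; +6 pad (align 8); @8: size [8B, align 8] → 16; size 16, align 8
@0: width [8B, align 8] → 8
@8: pitch [2B, align 2] → 10
@10: format [1B, align 1] → 11
+5 pad (align 8)
@16: mip_level [8B, align 8] → 24
@24: height [16B, align 8] → 40
@40: stride [19B, align 1] → 59
@59: channels [1B, align 1] → 60
+4 pad (align 8)
@64: layer [72B, align 8] → 136
size 136, align 8
array of 8: 8 × 136 = 1088

1088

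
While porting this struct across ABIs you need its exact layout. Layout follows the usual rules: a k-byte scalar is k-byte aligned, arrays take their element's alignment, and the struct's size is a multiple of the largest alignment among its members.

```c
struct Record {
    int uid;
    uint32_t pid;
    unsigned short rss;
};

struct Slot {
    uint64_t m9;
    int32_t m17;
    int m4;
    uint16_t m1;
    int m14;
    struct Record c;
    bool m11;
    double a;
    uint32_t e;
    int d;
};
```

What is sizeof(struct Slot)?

56

Record: uid at 0 (size 4, align 4) → ends 4; pid at 4 (size 4, align 4) → ends 8; rss at 8 (size 2, align 2) → ends 10; tail pad 2 to reach multiple of 4; total 12 bytes, alignment 4
m9 at 0 (size 8, align 8) → ends 8
m17 at 8 (size 4, align 4) → ends 12
m4 at 12 (size 4, align 4) → ends 16
m1 at 16 (size 2, align 2) → ends 18
pad 2 to align 4 for m14
m14 at 20 (size 4, align 4) → ends 24
c at 24 (size 12, align 4) → ends 36
m11 at 36 (size 1, align 1) → ends 37
pad 3 to align 8 for a
a at 40 (size 8, align 8) → ends 48
e at 48 (size 4, align 4) → ends 52
d at 52 (size 4, align 4) → ends 56
total 56 bytes, alignment 8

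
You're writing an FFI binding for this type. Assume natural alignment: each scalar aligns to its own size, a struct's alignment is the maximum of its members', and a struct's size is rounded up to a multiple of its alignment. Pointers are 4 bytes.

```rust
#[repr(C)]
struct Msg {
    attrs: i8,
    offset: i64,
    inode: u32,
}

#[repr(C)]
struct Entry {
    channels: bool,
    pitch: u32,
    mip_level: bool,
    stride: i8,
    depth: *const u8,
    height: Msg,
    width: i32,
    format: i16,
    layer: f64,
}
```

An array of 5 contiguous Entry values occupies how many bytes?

Msg: @0: attrs [1B, align 1] → 1; +7 pad (align 8); @8: offset [8B, align 8] → 16; @16: inode [4B, align 4] → 20; +4 tail pad (align 8); size 24, align 8
@0: channels [1B, align 1] → 1
+3 pad (align 4)
@4: pitch [4B, align 4] → 8
@8: mip_level [1B, align 1] → 9
@9: stride [1B, align 1] → 10
+2 pad (align 4)
@12: depth [4B, align 4] → 16
@16: height [24B, align 8] → 40
@40: width [4B, align 4] → 44
@44: format [2B, align 2] → 46
+2 pad (align 8)
@48: layer [8B, align 8] → 56
size 56, align 8
array of 5: 5 × 56 = 280

280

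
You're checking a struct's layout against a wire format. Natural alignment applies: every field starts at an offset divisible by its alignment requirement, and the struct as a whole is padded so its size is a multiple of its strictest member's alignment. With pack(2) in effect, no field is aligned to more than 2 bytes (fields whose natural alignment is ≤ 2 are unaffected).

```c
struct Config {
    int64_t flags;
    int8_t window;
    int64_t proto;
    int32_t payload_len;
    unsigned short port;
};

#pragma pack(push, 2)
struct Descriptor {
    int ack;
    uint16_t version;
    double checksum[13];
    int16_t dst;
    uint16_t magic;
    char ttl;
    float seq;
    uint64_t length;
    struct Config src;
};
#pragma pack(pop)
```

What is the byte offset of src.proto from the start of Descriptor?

Config: 0..8  flags  (8B, 8-aligned); 8..9  window  (1B, 1-aligned); 9..16  -- padding (7B); 16..24  proto  (8B, 8-aligned); 24..28  payload_len  (4B, 4-aligned); 28..30  port  (2B, 2-aligned); 30..32  -- tail padding (2B); sizeof = 32, alignof = 8
0..4  ack  (4B, 2-aligned)
4..6  version  (2B, 2-aligned)
6..110  checksum  (104B, 2-aligned)
110..112  dst  (2B, 2-aligned)
112..114  magic  (2B, 2-aligned)
114..115  ttl  (1B, 1-aligned)
115..116  -- padding (1B)
116..120  seq  (4B, 2-aligned)
120..128  length  (8B, 2-aligned)
128..160  src  (32B, 2-aligned)
within Config: proto at 16
128 + 16 = 144

144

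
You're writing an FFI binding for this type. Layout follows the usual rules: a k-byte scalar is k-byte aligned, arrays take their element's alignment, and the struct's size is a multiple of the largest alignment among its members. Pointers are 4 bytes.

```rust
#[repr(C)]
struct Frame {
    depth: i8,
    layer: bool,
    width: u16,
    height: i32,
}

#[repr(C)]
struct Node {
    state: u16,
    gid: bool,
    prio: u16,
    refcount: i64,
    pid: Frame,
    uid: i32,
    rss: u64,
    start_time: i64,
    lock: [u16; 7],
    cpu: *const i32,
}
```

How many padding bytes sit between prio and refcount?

2

Frame: 0..1  depth  (1B, 1-aligned); 1..2  layer  (1B, 1-aligned); 2..4  width  (2B, 2-aligned); 4..8  height  (4B, 4-aligned); sizeof = 8, alignof = 4
0..2  state  (2B, 2-aligned)
2..3  gid  (1B, 1-aligned)
3..4  -- padding (1B)
4..6  prio  (2B, 2-aligned)
6..8  -- padding (2B)
8..16  refcount  (8B, 8-aligned)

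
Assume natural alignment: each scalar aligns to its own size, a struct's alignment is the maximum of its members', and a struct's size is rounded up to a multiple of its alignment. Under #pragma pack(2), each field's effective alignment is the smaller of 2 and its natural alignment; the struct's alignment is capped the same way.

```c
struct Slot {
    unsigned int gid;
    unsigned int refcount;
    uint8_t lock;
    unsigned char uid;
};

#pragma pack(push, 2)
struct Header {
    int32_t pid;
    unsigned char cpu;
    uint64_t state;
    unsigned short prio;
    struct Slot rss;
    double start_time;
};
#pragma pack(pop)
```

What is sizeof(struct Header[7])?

252

Slot: gid at 0 (size 4, align 4) → ends 4; refcount at 4 (size 4, align 4) → ends 8; lock at 8 (size 1, align 1) → ends 9; uid at 9 (size 1, align 1) → ends 10; tail pad 2 to reach multiple of 4; total 12 bytes, alignment 4
pid at 0 (size 4, align 2) → ends 4
cpu at 4 (size 1, align 1) → ends 5
pad 1 to align 2 for state
state at 6 (size 8, align 2) → ends 14
prio at 14 (size 2, align 2) → ends 16
rss at 16 (size 12, align 2) → ends 28
start_time at 28 (size 8, align 2) → ends 36
total 36 bytes, alignment 2
array of 7: 7 × 36 = 252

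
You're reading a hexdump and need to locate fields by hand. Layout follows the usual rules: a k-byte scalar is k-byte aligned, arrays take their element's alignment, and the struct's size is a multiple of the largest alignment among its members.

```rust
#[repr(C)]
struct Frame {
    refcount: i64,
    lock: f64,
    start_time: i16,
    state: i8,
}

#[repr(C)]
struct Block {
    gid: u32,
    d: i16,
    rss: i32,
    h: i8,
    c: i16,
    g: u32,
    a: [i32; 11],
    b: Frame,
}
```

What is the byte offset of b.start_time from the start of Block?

80

Frame: refcount at 0 (size 8, align 8) → ends 8; lock at 8 (size 8, align 8) → ends 16; start_time at 16 (size 2, align 2) → ends 18; state at 18 (size 1, align 1) → ends 19; tail pad 5 to reach multiple of 8; total 24 bytes, alignment 8
gid at 0 (size 4, align 4) → ends 4
d at 4 (size 2, align 2) → ends 6
pad 2 to align 4 for rss
rss at 8 (size 4, align 4) → ends 12
h at 12 (size 1, align 1) → ends 13
pad 1 to align 2 for c
c at 14 (size 2, align 2) → ends 16
g at 16 (size 4, align 4) → ends 20
a at 20 (size 44, align 4) → ends 64
b at 64 (size 24, align 8) → ends 88
within Frame: start_time at 16
64 + 16 = 80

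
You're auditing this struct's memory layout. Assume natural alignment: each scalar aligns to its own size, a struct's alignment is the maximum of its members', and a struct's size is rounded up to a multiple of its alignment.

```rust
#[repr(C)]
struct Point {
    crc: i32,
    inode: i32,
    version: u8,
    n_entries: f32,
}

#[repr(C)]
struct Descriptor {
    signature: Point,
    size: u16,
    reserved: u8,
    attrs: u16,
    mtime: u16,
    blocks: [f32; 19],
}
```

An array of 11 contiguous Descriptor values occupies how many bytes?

1100

Point: @0: crc [4B, align 4] → 4; @4: inode [4B, align 4] → 8; @8: version [1B, align 1] → 9; +3 pad (align 4); @12: n_entries [4B, align 4] → 16; size 16, align 4
@0: signature [16B, align 4] → 16
@16: size [2B, align 2] → 18
@18: reserved [1B, align 1] → 19
+1 pad (align 2)
@20: attrs [2B, align 2] → 22
@22: mtime [2B, align 2] → 24
@24: blocks [76B, align 4] → 100
size 100, align 4
array of 11: 11 × 100 = 1100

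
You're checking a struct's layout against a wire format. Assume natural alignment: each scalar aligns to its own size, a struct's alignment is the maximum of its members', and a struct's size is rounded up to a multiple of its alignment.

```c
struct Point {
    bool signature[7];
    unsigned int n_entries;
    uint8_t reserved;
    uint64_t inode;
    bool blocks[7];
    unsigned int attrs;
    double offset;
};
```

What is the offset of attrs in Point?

0..7  signature  (7B, 1-aligned)
7..8  -- padding (1B)
8..12  n_entries  (4B, 4-aligned)
12..13  reserved  (1B, 1-aligned)
13..16  -- padding (3B)
16..24  inode  (8B, 8-aligned)
24..31  blocks  (7B, 1-aligned)
31..32  -- padding (1B)
32..36  attrs  (4B, 4-aligned)

32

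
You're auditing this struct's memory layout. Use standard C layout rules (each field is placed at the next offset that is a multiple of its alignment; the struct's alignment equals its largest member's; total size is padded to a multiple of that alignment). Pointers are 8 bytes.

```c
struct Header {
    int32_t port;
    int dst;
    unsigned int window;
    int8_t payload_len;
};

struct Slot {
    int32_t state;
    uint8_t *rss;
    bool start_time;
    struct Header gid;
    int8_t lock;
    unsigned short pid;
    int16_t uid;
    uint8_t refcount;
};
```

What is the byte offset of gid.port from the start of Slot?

20

Header: port at 0 (size 4, align 4) → ends 4; dst at 4 (size 4, align 4) → ends 8; window at 8 (size 4, align 4) → ends 12; payload_len at 12 (size 1, align 1) → ends 13; tail pad 3 to reach multiple of 4; total 16 bytes, alignment 4
state at 0 (size 4, align 4) → ends 4
pad 4 to align 8 for rss
rss at 8 (size 8, align 8) → ends 16
start_time at 16 (size 1, align 1) → ends 17
pad 3 to align 4 for gid
gid at 20 (size 16, align 4) → ends 36
within Header: port at 0
20 + 0 = 20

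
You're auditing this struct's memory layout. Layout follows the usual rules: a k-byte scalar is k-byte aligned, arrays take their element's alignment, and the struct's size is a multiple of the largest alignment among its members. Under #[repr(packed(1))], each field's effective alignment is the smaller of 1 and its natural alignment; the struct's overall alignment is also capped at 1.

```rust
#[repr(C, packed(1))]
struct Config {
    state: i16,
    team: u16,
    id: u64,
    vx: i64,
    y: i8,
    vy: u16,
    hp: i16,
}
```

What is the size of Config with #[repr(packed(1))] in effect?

state at 0 (size 2, align 1) → ends 2
team at 2 (size 2, align 1) → ends 4
id at 4 (size 8, align 1) → ends 12
vx at 12 (size 8, align 1) → ends 20
y at 20 (size 1, align 1) → ends 21
vy at 21 (size 2, align 1) → ends 23
hp at 23 (size 2, align 1) → ends 25
total 25 bytes, alignment 1

25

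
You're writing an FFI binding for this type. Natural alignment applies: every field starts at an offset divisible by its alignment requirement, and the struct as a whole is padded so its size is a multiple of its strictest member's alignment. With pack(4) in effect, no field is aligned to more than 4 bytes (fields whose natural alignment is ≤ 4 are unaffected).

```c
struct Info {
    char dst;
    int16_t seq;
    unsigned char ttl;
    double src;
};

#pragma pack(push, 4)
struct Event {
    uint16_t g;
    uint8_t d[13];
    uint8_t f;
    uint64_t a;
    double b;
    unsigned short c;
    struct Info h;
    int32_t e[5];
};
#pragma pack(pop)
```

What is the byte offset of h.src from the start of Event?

Info: @0: dst [1B, align 1] → 1; +1 pad (align 2); @2: seq [2B, align 2] → 4; @4: ttl [1B, align 1] → 5; +3 pad (align 8); @8: src [8B, align 8] → 16; size 16, align 8
@0: g [2B, align 2] → 2
@2: d [13B, align 1] → 15
@15: f [1B, align 1] → 16
@16: a [8B, align 4] → 24
@24: b [8B, align 4] → 32
@32: c [2B, align 2] → 34
+2 pad (align 4)
@36: h [16B, align 4] → 52
within Info: src at 8
36 + 8 = 44

44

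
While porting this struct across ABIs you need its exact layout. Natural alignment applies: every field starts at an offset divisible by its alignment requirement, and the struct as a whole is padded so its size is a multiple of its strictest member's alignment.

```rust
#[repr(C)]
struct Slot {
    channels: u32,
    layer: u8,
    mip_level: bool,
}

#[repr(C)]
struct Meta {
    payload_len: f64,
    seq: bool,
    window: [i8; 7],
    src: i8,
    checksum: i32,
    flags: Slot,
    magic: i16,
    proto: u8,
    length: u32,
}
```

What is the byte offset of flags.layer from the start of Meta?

28

Slot: channels at 0 (size 4, align 4) → ends 4; layer at 4 (size 1, align 1) → ends 5; mip_level at 5 (size 1, align 1) → ends 6; tail pad 2 to reach multiple of 4; total 8 bytes, alignment 4
payload_len at 0 (size 8, align 8) → ends 8
seq at 8 (size 1, align 1) → ends 9
window at 9 (size 7, align 1) → ends 16
src at 16 (size 1, align 1) → ends 17
pad 3 to align 4 for checksum
checksum at 20 (size 4, align 4) → ends 24
flags at 24 (size 8, align 4) → ends 32
within Slot: layer at 4
24 + 4 = 28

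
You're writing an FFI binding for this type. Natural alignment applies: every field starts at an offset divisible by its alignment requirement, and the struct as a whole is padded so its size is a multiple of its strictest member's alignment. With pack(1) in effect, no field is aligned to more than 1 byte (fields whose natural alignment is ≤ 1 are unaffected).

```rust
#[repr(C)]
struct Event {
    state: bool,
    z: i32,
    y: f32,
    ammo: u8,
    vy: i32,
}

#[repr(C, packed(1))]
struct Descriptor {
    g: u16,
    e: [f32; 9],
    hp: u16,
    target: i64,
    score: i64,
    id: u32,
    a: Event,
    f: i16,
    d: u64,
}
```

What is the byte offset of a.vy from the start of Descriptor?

76

Event: 0..1  state  (1B, 1-aligned); 1..4  -- padding (3B); 4..8  z  (4B, 4-aligned); 8..12  y  (4B, 4-aligned); 12..13  ammo  (1B, 1-aligned); 13..16  -- padding (3B); 16..20  vy  (4B, 4-aligned); sizeof = 20, alignof = 4
0..2  g  (2B, 1-aligned)
2..38  e  (36B, 1-aligned)
38..40  hp  (2B, 1-aligned)
40..48  target  (8B, 1-aligned)
48..56  score  (8B, 1-aligned)
56..60  id  (4B, 1-aligned)
60..80  a  (20B, 1-aligned)
within Event: vy at 16
60 + 16 = 76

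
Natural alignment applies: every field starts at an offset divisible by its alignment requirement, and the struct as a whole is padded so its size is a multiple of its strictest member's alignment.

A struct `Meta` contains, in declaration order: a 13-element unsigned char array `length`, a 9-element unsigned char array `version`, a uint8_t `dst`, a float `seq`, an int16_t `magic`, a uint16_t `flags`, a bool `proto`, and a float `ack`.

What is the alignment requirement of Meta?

4

member alignments: length=1, version=1, dst=1, seq=4, magic=2, flags=2, proto=1, ack=4
max = 4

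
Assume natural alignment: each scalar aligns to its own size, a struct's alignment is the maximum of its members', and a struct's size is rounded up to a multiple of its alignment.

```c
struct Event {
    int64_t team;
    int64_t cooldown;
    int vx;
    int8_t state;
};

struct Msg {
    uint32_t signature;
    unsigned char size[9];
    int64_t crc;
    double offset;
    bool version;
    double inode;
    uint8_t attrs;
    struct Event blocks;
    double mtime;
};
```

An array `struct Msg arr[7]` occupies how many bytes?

616

Event: team at 0 (size 8, align 8) → ends 8; cooldown at 8 (size 8, align 8) → ends 16; vx at 16 (size 4, align 4) → ends 20; state at 20 (size 1, align 1) → ends 21; tail pad 3 to reach multiple of 8; total 24 bytes, alignment 8
signature at 0 (size 4, align 4) → ends 4
size at 4 (size 9, align 1) → ends 13
pad 3 to align 8 for crc
crc at 16 (size 8, align 8) → ends 24
offset at 24 (size 8, align 8) → ends 32
version at 32 (size 1, align 1) → ends 33
pad 7 to align 8 for inode
inode at 40 (size 8, align 8) → ends 48
attrs at 48 (size 1, align 1) → ends 49
pad 7 to align 8 for blocks
blocks at 56 (size 24, align 8) → ends 80
mtime at 80 (size 8, align 8) → ends 88
total 88 bytes, alignment 8
array of 7: 7 × 88 = 616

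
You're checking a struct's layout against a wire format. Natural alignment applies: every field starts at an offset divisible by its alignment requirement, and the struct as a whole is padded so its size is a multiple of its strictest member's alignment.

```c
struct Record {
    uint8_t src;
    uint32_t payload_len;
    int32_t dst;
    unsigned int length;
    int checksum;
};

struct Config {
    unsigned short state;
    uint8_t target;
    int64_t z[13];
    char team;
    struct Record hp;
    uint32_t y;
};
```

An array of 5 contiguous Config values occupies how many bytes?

Record: 0..1  src  (1B, 1-aligned); 1..4  -- padding (3B); 4..8  payload_len  (4B, 4-aligned); 8..12  dst  (4B, 4-aligned); 12..16  length  (4B, 4-aligned); 16..20  checksum  (4B, 4-aligned); sizeof = 20, alignof = 4
0..2  state  (2B, 2-aligned)
2..3  target  (1B, 1-aligned)
3..8  -- padding (5B)
8..112  z  (104B, 8-aligned)
112..113  team  (1B, 1-aligned)
113..116  -- padding (3B)
116..136  hp  (20B, 4-aligned)
136..140  y  (4B, 4-aligned)
140..144  -- tail padding (4B)
sizeof = 144, alignof = 8
array of 5: 5 × 144 = 720

720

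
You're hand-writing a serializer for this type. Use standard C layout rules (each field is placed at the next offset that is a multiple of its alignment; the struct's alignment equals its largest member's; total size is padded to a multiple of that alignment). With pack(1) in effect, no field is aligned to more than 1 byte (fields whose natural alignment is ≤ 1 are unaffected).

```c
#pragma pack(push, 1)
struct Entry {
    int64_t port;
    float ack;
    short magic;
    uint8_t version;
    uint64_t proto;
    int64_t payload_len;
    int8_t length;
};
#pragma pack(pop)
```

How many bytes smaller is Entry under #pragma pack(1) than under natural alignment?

8

natural layout:
  port at 0 (size 8, align 8) → ends 8
  ack at 8 (size 4, align 4) → ends 12
  magic at 12 (size 2, align 2) → ends 14
  version at 14 (size 1, align 1) → ends 15
  pad 1 to align 8 for proto
  proto at 16 (size 8, align 8) → ends 24
  payload_len at 24 (size 8, align 8) → ends 32
  length at 32 (size 1, align 1) → ends 33
  tail pad 7 to reach multiple of 8
  total 40 bytes, alignment 8
packed(1) layout:
  port at 0 (size 8, align 1) → ends 8
  ack at 8 (size 4, align 1) → ends 12
  magic at 12 (size 2, align 1) → ends 14
  version at 14 (size 1, align 1) → ends 15
  proto at 15 (size 8, align 1) → ends 23
  payload_len at 23 (size 8, align 1) → ends 31
  length at 31 (size 1, align 1) → ends 32
  total 32 bytes, alignment 1
40 − 32 = 8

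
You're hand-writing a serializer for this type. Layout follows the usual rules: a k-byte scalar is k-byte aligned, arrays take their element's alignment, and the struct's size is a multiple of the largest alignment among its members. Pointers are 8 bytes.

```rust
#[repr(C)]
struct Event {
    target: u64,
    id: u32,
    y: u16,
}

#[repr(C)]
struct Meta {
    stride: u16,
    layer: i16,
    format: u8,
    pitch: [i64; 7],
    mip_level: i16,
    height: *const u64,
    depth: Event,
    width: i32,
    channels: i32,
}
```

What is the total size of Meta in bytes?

104 bytes

Event: @0: target [8B, align 8] → 8; @8: id [4B, align 4] → 12; @12: y [2B, align 2] → 14; +2 tail pad (align 8); size 16, align 8
@0: stride [2B, align 2] → 2
@2: layer [2B, align 2] → 4
@4: format [1B, align 1] → 5
+3 pad (align 8)
@8: pitch [56B, align 8] → 64
@64: mip_level [2B, align 2] → 66
+6 pad (align 8)
@72: height [8B, align 8] → 80
@80: depth [16B, align 8] → 96
@96: width [4B, align 4] → 100
@100: channels [4B, align 4] → 104
size 104, align 8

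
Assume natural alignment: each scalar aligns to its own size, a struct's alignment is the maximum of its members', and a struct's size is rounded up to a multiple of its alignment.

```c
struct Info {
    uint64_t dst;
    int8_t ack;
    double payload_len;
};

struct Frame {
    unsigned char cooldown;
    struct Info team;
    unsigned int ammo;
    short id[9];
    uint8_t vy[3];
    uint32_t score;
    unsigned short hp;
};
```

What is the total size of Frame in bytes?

Info: dst at 0 (size 8, align 8) → ends 8; ack at 8 (size 1, align 1) → ends 9; pad 7 to align 8 for payload_len; payload_len at 16 (size 8, align 8) → ends 24; total 24 bytes, alignment 8
cooldown at 0 (size 1, align 1) → ends 1
pad 7 to align 8 for team
team at 8 (size 24, align 8) → ends 32
ammo at 32 (size 4, align 4) → ends 36
id at 36 (size 18, align 2) → ends 54
vy at 54 (size 3, align 1) → ends 57
pad 3 to align 4 for score
score at 60 (size 4, align 4) → ends 64
hp at 64 (size 2, align 2) → ends 66
tail pad 6 to reach multiple of 8
total 72 bytes, alignment 8

72 bytes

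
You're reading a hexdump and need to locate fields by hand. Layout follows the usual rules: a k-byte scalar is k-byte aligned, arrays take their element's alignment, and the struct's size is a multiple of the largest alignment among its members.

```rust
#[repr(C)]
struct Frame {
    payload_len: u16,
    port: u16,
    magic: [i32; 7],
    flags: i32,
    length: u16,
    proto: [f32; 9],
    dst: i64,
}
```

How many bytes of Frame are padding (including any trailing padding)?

@0: payload_len [2B, align 2] → 2
@2: port [2B, align 2] → 4
@4: magic [28B, align 4] → 32
@32: flags [4B, align 4] → 36
@36: length [2B, align 2] → 38
+2 pad (align 4)
@40: proto [36B, align 4] → 76
+4 pad (align 8)
@80: dst [8B, align 8] → 88
size 88, align 8
data bytes 82, size 88 → padding 6

6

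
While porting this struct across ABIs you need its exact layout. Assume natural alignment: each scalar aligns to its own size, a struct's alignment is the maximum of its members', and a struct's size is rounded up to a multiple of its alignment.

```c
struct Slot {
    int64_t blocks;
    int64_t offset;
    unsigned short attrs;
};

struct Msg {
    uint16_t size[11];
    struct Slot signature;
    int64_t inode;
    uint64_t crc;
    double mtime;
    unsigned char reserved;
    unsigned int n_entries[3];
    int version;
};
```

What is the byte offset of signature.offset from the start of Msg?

Slot: 0..8  blocks  (8B, 8-aligned); 8..16  offset  (8B, 8-aligned); 16..18  attrs  (2B, 2-aligned); 18..24  -- tail padding (6B); sizeof = 24, alignof = 8
0..22  size  (22B, 2-aligned)
22..24  -- padding (2B)
24..48  signature  (24B, 8-aligned)
within Slot: offset at 8
24 + 8 = 32

32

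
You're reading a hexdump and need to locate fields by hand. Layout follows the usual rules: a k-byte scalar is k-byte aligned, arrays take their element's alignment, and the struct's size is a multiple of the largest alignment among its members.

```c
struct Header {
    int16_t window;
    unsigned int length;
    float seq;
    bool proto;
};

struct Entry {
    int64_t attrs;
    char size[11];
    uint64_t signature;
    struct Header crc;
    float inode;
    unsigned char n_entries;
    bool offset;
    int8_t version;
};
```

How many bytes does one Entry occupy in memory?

56 bytes

Header: window at 0 (size 2, align 2) → ends 2; pad 2 to align 4 for length; length at 4 (size 4, align 4) → ends 8; seq at 8 (size 4, align 4) → ends 12; proto at 12 (size 1, align 1) → ends 13; tail pad 3 to reach multiple of 4; total 16 bytes, alignment 4
attrs at 0 (size 8, align 8) → ends 8
size at 8 (size 11, align 1) → ends 19
pad 5 to align 8 for signature
signature at 24 (size 8, align 8) → ends 32
crc at 32 (size 16, align 4) → ends 48
inode at 48 (size 4, align 4) → ends 52
n_entries at 52 (size 1, align 1) → ends 53
offset at 53 (size 1, align 1) → ends 54
version at 54 (size 1, align 1) → ends 55
tail pad 1 to reach multiple of 8
total 56 bytes, alignment 8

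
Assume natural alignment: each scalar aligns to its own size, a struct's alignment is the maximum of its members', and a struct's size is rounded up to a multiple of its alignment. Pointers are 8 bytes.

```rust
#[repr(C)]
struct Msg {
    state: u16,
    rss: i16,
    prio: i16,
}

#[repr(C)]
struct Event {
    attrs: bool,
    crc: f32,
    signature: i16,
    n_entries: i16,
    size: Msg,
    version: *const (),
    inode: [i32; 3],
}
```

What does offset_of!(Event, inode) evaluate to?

Msg: state at 0 (size 2, align 2) → ends 2; rss at 2 (size 2, align 2) → ends 4; prio at 4 (size 2, align 2) → ends 6; total 6 bytes, alignment 2
attrs at 0 (size 1, align 1) → ends 1
pad 3 to align 4 for crc
crc at 4 (size 4, align 4) → ends 8
signature at 8 (size 2, align 2) → ends 10
n_entries at 10 (size 2, align 2) → ends 12
size at 12 (size 6, align 2) → ends 18
pad 6 to align 8 for version
version at 24 (size 8, align 8) → ends 32
inode at 32 (size 12, align 4) → ends 44

32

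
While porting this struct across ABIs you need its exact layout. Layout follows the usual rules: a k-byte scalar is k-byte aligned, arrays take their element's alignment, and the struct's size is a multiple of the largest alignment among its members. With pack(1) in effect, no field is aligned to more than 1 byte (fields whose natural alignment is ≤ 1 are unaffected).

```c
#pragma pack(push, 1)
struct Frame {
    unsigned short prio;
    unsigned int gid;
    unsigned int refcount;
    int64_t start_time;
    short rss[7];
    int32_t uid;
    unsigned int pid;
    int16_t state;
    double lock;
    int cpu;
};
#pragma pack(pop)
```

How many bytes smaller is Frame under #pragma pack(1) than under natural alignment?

natural layout:
  0..2  prio  (2B, 2-aligned)
  2..4  -- padding (2B)
  4..8  gid  (4B, 4-aligned)
  8..12  refcount  (4B, 4-aligned)
  12..16  -- padding (4B)
  16..24  start_time  (8B, 8-aligned)
  24..38  rss  (14B, 2-aligned)
  38..40  -- padding (2B)
  40..44  uid  (4B, 4-aligned)
  44..48  pid  (4B, 4-aligned)
  48..50  state  (2B, 2-aligned)
  50..56  -- padding (6B)
  56..64  lock  (8B, 8-aligned)
  64..68  cpu  (4B, 4-aligned)
  68..72  -- tail padding (4B)
  sizeof = 72, alignof = 8
packed(1) layout:
  0..2  prio  (2B, 1-aligned)
  2..6  gid  (4B, 1-aligned)
  6..10  refcount  (4B, 1-aligned)
  10..18  start_time  (8B, 1-aligned)
  18..32  rss  (14B, 1-aligned)
  32..36  uid  (4B, 1-aligned)
  36..40  pid  (4B, 1-aligned)
  40..42  state  (2B, 1-aligned)
  42..50  lock  (8B, 1-aligned)
  50..54  cpu  (4B, 1-aligned)
  sizeof = 54, alignof = 1
72 − 54 = 18

18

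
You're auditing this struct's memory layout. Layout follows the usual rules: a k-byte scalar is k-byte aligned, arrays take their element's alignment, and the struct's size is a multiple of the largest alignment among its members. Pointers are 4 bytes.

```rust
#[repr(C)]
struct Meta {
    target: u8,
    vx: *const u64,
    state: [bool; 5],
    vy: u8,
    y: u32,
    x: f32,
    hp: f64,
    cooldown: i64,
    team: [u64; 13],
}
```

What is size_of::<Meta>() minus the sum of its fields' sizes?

5

0..1  target  (1B, 1-aligned)
1..4  -- padding (3B)
4..8  vx  (4B, 4-aligned)
8..13  state  (5B, 1-aligned)
13..14  vy  (1B, 1-aligned)
14..16  -- padding (2B)
16..20  y  (4B, 4-aligned)
20..24  x  (4B, 4-aligned)
24..32  hp  (8B, 8-aligned)
32..40  cooldown  (8B, 8-aligned)
40..144  team  (104B, 8-aligned)
sizeof = 144, alignof = 8
data bytes 139, size 144 → padding 5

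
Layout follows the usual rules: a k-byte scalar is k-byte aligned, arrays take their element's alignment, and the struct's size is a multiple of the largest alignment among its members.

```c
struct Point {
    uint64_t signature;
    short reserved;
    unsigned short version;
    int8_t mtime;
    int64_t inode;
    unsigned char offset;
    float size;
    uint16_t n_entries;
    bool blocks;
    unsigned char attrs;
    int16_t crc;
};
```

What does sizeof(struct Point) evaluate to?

40

0..8  signature  (8B, 8-aligned)
8..10  reserved  (2B, 2-aligned)
10..12  version  (2B, 2-aligned)
12..13  mtime  (1B, 1-aligned)
13..16  -- padding (3B)
16..24  inode  (8B, 8-aligned)
24..25  offset  (1B, 1-aligned)
25..28  -- padding (3B)
28..32  size  (4B, 4-aligned)
32..34  n_entries  (2B, 2-aligned)
34..35  blocks  (1B, 1-aligned)
35..36  attrs  (1B, 1-aligned)
36..38  crc  (2B, 2-aligned)
38..40  -- tail padding (2B)
sizeof = 40, alignof = 8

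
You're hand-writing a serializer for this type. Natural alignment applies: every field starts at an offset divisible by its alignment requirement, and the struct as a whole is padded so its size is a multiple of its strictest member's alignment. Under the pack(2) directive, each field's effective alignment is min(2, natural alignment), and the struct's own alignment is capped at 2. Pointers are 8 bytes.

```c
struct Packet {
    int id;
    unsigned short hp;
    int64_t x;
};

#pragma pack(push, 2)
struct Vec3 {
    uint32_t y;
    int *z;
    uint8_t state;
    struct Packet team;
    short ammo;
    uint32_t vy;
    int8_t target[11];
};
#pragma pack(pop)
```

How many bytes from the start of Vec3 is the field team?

Packet: id at 0 (size 4, align 4) → ends 4; hp at 4 (size 2, align 2) → ends 6; pad 2 to align 8 for x; x at 8 (size 8, align 8) → ends 16; total 16 bytes, alignment 8
y at 0 (size 4, align 2) → ends 4
z at 4 (size 8, align 2) → ends 12
state at 12 (size 1, align 1) → ends 13
pad 1 to align 2 for team
team at 14 (size 16, align 2) → ends 30

14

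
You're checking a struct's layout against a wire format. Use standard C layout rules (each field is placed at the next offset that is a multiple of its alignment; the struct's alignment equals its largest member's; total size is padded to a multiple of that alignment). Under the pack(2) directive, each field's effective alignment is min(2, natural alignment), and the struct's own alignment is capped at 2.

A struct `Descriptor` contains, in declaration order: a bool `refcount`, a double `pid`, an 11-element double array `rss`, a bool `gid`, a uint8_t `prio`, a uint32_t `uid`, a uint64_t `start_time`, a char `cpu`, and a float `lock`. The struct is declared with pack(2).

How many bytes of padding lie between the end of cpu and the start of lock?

0..1  refcount  (1B, 1-aligned)
1..2  -- padding (1B)
2..10  pid  (8B, 2-aligned)
10..98  rss  (88B, 2-aligned)
98..99  gid  (1B, 1-aligned)
99..100  prio  (1B, 1-aligned)
100..104  uid  (4B, 2-aligned)
104..112  start_time  (8B, 2-aligned)
112..113  cpu  (1B, 1-aligned)
113..114  -- padding (1B)
114..118  lock  (4B, 2-aligned)

1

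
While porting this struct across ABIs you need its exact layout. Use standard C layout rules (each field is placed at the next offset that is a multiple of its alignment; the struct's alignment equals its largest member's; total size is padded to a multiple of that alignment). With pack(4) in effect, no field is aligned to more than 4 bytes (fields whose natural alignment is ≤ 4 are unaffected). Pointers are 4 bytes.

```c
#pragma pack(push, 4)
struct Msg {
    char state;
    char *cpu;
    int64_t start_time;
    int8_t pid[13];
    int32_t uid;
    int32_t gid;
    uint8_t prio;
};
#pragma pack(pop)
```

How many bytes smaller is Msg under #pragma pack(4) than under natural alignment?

natural layout:
  0..1  state  (1B, 1-aligned)
  1..4  -- padding (3B)
  4..8  cpu  (4B, 4-aligned)
  8..16  start_time  (8B, 8-aligned)
  16..29  pid  (13B, 1-aligned)
  29..32  -- padding (3B)
  32..36  uid  (4B, 4-aligned)
  36..40  gid  (4B, 4-aligned)
  40..41  prio  (1B, 1-aligned)
  41..48  -- tail padding (7B)
  sizeof = 48, alignof = 8
packed(4) layout:
  0..1  state  (1B, 1-aligned)
  1..4  -- padding (3B)
  4..8  cpu  (4B, 4-aligned)
  8..16  start_time  (8B, 4-aligned)
  16..29  pid  (13B, 1-aligned)
  29..32  -- padding (3B)
  32..36  uid  (4B, 4-aligned)
  36..40  gid  (4B, 4-aligned)
  40..41  prio  (1B, 1-aligned)
  41..44  -- tail padding (3B)
  sizeof = 44, alignof = 4
48 − 44 = 4

4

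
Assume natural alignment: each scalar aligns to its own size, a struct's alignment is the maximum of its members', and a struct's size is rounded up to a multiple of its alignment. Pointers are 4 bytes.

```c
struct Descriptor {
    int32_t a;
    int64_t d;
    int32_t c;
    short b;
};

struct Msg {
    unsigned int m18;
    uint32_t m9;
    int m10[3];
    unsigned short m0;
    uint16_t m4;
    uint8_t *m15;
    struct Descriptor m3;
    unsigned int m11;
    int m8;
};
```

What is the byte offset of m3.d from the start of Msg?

Descriptor: 0..4  a  (4B, 4-aligned); 4..8  -- padding (4B); 8..16  d  (8B, 8-aligned); 16..20  c  (4B, 4-aligned); 20..22  b  (2B, 2-aligned); 22..24  -- tail padding (2B); sizeof = 24, alignof = 8
0..4  m18  (4B, 4-aligned)
4..8  m9  (4B, 4-aligned)
8..20  m10  (12B, 4-aligned)
20..22  m0  (2B, 2-aligned)
22..24  m4  (2B, 2-aligned)
24..28  m15  (4B, 4-aligned)
28..32  -- padding (4B)
32..56  m3  (24B, 8-aligned)
within Descriptor: d at 8
32 + 8 = 40

40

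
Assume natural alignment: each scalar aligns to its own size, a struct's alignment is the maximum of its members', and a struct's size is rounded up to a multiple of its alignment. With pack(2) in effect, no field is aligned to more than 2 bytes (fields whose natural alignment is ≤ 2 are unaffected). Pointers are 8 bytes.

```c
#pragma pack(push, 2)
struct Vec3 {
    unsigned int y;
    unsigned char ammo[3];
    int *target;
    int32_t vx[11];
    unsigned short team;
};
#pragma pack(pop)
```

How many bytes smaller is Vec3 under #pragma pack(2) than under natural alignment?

natural layout:
  0..4  y  (4B, 4-aligned)
  4..7  ammo  (3B, 1-aligned)
  7..8  -- padding (1B)
  8..16  target  (8B, 8-aligned)
  16..60  vx  (44B, 4-aligned)
  60..62  team  (2B, 2-aligned)
  62..64  -- tail padding (2B)
  sizeof = 64, alignof = 8
packed(2) layout:
  0..4  y  (4B, 2-aligned)
  4..7  ammo  (3B, 1-aligned)
  7..8  -- padding (1B)
  8..16  target  (8B, 2-aligned)
  16..60  vx  (44B, 2-aligned)
  60..62  team  (2B, 2-aligned)
  sizeof = 62, alignof = 2
64 − 62 = 2

2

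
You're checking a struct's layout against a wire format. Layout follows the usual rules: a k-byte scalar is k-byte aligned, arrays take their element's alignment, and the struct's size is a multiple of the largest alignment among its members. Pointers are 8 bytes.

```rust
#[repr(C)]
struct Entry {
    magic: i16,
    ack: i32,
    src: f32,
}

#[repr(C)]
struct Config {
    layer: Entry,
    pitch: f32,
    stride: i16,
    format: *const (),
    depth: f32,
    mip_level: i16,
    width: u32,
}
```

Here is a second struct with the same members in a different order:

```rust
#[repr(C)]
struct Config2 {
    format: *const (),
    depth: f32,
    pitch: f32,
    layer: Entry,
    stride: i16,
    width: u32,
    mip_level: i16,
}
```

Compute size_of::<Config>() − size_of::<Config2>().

Entry: @0: magic [2B, align 2] → 2; +2 pad (align 4); @4: ack [4B, align 4] → 8; @8: src [4B, align 4] → 12; size 12, align 4
@0: layer [12B, align 4] → 12
@12: pitch [4B, align 4] → 16
@16: stride [2B, align 2] → 18
+6 pad (align 8)
@24: format [8B, align 8] → 32
@32: depth [4B, align 4] → 36
@36: mip_level [2B, align 2] → 38
+2 pad (align 4)
@40: width [4B, align 4] → 44
+4 tail pad (align 8)
size 48, align 8
— Config2 —
@0: format [8B, align 8] → 8
@8: depth [4B, align 4] → 12
@12: pitch [4B, align 4] → 16
@16: layer [12B, align 4] → 28
@28: stride [2B, align 2] → 30
+2 pad (align 4)
@32: width [4B, align 4] → 36
@36: mip_level [2B, align 2] → 38
+2 tail pad (align 8)
size 40, align 8
48 − 40 = 8

8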